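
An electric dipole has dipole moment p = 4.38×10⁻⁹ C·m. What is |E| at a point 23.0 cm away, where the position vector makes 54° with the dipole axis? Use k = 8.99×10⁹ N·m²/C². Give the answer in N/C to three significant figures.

At angle θ the dipole field magnitude is E = (kp/r³)·√(1 + 3cos²θ).
kp/r³ = (8.99×10⁹)(4.38×10⁻⁹) / (0.230)³ = 3236 N/C.
√(1 + 3cos²54°) = √(1 + 3·0.3455) = √2.0365 ≈ 1.4271.
E ≈ 3236 × 1.427 = 4618 N/C.

E ≈ 4620 N/C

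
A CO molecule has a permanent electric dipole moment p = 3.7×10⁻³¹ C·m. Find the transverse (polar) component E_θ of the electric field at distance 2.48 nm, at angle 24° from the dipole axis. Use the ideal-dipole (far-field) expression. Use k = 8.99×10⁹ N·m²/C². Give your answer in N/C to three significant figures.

E_θ ≈ 8.87×10⁴ N/C

For a dipole, E_θ = (kp sinθ)/r³.
kp/r³ = (8.99×10⁹)(3.70×10⁻³¹)/(2.48×10⁻⁹)³ = 2.181×10⁵ N/C.
E_θ = 2.181×10⁵·sin24° = 8.870×10⁴ N/C.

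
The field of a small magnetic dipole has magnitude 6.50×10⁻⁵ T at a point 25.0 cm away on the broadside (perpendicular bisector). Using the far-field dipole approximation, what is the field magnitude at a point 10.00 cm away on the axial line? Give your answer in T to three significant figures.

B ≈ 0.00203 T

Dipole fields scale as 1/r³ in the far field.
The axial field is twice the equatorial field at the same r, so the geometry factor is 2/1.
B₂ = B₁ · (2/1) · (r₁/r₂)³ = 6.50×10⁻⁵ · 2 · (25.0/10.00)³.
(r₁/r₂)³ = (2.5)³ = 15.62.
B₂ ≈ 0.002031 T.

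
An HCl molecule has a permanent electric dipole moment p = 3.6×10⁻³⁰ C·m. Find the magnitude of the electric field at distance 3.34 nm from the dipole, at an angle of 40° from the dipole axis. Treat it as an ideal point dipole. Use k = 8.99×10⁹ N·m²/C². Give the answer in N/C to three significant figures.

E ≈ 1.44×10⁶ N/C

At angle θ the dipole field magnitude is E = (kp/r³)·√(1 + 3cos²θ).
kp/r³ = (8.99×10⁹)(3.60×10⁻³⁰) / (3.34×10⁻⁹)³ = 8.686×10⁵ N/C.
√(1 + 3cos²40°) = √(1 + 3·0.5868) = √2.7605 ≈ 1.6615.
E ≈ 8.686×10⁵ × 1.661 = 1.443×10⁶ N/C.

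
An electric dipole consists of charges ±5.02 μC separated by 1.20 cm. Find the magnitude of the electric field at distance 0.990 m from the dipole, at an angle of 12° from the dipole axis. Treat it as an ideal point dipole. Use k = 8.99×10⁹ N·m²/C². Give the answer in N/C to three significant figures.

Dipole moment p = qd = (5.02×10⁻⁶ C)(0.0120 m) = 6.024×10⁻⁸ C·m.
At angle θ the dipole field magnitude is E = (kp/r³)·√(1 + 3cos²θ).
kp/r³ = (8.99×10⁹)(6.024×10⁻⁸) / (0.990)³ = 558.1 N/C.
√(1 + 3cos²12°) = √(1 + 3·0.9568) = √3.8703 ≈ 1.9673.
E ≈ 558.1 × 1.967 = 1098 N/C.

E ≈ 1100 N/C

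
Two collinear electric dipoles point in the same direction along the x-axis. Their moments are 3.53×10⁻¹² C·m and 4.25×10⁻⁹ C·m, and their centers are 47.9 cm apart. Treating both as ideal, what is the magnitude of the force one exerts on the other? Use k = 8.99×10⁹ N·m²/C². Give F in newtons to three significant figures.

On-axis field of dipole 1 at distance r: E = 2kp₁/r³. Force on dipole 2 is F = p₂·dE/dr (gradient along axis).
dE/dr = −6kp₁/r⁴, so |F| = 6kp₁p₂/r⁴ (attractive for aligned moments).
F = 6(8.99×10⁹)(3.53×10⁻¹²)(4.25×10⁻⁹)/(0.479)⁴ = 1.537×10⁻⁸ N.

F ≈ 1.54×10⁻⁸ N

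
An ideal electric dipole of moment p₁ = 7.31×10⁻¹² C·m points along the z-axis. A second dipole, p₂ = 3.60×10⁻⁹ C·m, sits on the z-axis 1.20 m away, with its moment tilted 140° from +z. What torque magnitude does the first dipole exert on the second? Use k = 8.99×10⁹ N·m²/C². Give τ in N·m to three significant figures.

The second dipole sits on the axis of the first, so the field there is axial: E₁ = 2kp₁/r³ along +z.
E₁ = 2(8.99×10⁹)(7.31×10⁻¹²)/(1.20)³ = 0.07606 N/C.
Torque on the second dipole: τ = p₂ E₁ sinθ.
τ = (3.60×10⁻⁹)(0.07606)·sin140° = 1.760×10⁻¹⁰ N·m.

τ ≈ 1.76×10⁻¹⁰ N·m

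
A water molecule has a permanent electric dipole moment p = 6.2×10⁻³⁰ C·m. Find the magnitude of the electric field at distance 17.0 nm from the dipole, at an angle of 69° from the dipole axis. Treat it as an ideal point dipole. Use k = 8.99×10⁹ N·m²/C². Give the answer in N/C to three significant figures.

E ≈ 1.34×10⁴ N/C

At angle θ the dipole field magnitude is E = (kp/r³)·√(1 + 3cos²θ).
kp/r³ = (8.99×10⁹)(6.20×10⁻³⁰) / (1.70×10⁻⁸)³ = 1.135×10⁴ N/C.
√(1 + 3cos²69°) = √(1 + 3·0.1284) = √1.3853 ≈ 1.1770.
E ≈ 1.135×10⁴ × 1.177 = 1.335×10⁴ N/C.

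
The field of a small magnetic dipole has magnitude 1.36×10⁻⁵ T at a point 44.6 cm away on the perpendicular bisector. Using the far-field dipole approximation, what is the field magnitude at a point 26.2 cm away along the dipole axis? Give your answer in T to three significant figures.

B ≈ 1.34×10⁻⁴ T

Dipole fields scale as 1/r³ in the far field.
The axial field is twice the equatorial field at the same r, so the geometry factor is 2/1.
B₂ = B₁ · (2/1) · (r₁/r₂)³ = 1.36×10⁻⁵ · 2 · (44.6/26.2)³.
(r₁/r₂)³ = (1.702)³ = 4.933.
B₂ ≈ 1.342×10⁻⁴ T.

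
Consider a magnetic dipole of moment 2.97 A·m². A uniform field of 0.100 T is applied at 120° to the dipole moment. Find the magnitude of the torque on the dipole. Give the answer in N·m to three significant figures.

Torque on a magnetic dipole: τ = mB sinθ.
τ = (2.97)(0.100)·sin120° = 0.2572 N·m.

τ ≈ 0.257 N·m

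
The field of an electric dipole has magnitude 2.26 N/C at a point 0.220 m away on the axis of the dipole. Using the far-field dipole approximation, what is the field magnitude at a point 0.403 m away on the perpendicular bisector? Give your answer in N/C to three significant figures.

E ≈ 0.184 N/C

Dipole fields scale as 1/r³ in the far field.
The axial field is twice the equatorial field at the same r, so the geometry factor is 1/2.
E₂ = E₁ · (1/2) · (r₁/r₂)³ = 2.26 · 0.5 · (0.220/0.403)³.
(r₁/r₂)³ = (0.5459)³ = 0.1627.
E₂ ≈ 0.1838 N/C.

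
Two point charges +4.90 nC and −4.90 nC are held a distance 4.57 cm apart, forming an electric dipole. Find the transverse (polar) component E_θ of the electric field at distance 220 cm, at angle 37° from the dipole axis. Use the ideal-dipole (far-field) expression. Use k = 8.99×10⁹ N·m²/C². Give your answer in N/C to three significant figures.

E_θ ≈ 0.114 N/C

Dipole moment p = qd = (4.90×10⁻⁹ C)(0.0457 m) = 2.239×10⁻¹⁰ C·m.
For a dipole, E_θ = (kp sinθ)/r³.
kp/r³ = (8.99×10⁹)(2.239×10⁻¹⁰)/(2.20)³ = 0.1890 N/C.
E_θ = 0.1890·sin37° = 0.1138 N/C.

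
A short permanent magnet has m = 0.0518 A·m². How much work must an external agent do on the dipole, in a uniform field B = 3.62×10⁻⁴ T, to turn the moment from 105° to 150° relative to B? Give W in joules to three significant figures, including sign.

W ≈ 1.14×10⁻⁵ J

W_ext = ΔU = −mB cosθ₂ + mB cosθ₁ = mB(cosθ₁ − cosθ₂).
W = (0.0518)(3.62×10⁻⁴)·(cos105° − cos150°) = (1.875×10⁻⁵)·(+0.6072) = 1.139×10⁻⁵ J.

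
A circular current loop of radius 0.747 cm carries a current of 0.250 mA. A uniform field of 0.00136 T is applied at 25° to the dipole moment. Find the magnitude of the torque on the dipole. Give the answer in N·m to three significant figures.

Magnetic moment m = IA = Iπa² = (2.50×10⁻⁴)·π·(0.00747)² = 4.383×10⁻⁸ A·m².
Torque on a magnetic dipole: τ = mB sinθ.
τ = (4.383×10⁻⁸)(0.00136)·sin25° = 2.519×10⁻¹¹ N·m.

τ ≈ 2.52×10⁻¹¹ N·m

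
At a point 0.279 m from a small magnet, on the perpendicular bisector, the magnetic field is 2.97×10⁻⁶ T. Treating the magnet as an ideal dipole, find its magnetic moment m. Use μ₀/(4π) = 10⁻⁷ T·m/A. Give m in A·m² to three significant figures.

In the equatorial plane B = (μ₀/4π)·m/r³, so m = Br³·4π/(μ₀).
m = (2.97×10⁻⁶)·(0.279)³ / (10⁻⁷) = 0.6450 A·m².

m ≈ 0.645 A·m²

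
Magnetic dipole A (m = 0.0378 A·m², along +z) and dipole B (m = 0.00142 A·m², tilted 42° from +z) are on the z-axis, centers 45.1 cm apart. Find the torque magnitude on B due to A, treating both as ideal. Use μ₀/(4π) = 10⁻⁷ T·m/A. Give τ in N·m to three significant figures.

τ ≈ 7.83×10⁻¹¹ N·m

Dipole B is on the axis of dipole A, so B₁ there is axial: B₁ = (μ₀/4π)·2m₁/r³ along +z.
B₁ = 2(10⁻⁷)(0.0378)/(0.451)³ = 8.241×10⁻⁸ T.
τ = m₂ B₁ sinθ.
τ = (0.00142)(8.241×10⁻⁸)·sin42° = 7.831×10⁻¹¹ N·m.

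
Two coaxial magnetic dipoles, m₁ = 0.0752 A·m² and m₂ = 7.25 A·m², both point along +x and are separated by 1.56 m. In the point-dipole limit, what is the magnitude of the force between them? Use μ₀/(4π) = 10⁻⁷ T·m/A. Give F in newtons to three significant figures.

On-axis B of dipole 1: B = (μ₀/4π)·2m₁/r³. Force on dipole 2: F = m₂·dB/dr.
dB/dr = −(μ₀/4π)·6m₁/r⁴, so |F| = (μ₀/4π)·6m₁m₂/r⁴.
F = 6(10⁻⁷)(0.0752)(7.25)/(1.56)⁴ = 5.523×10⁻⁸ N.

F ≈ 5.52×10⁻⁸ N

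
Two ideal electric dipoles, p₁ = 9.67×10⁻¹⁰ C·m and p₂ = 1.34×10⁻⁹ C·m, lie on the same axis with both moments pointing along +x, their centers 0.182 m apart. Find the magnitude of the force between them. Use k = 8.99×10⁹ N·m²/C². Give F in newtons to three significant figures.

F ≈ 6.37×10⁻⁵ N

On-axis field of dipole 1 at distance r: E = 2kp₁/r³. Force on dipole 2 is F = p₂·dE/dr (gradient along axis).
dE/dr = −6kp₁/r⁴, so |F| = 6kp₁p₂/r⁴ (attractive for aligned moments).
F = 6(8.99×10⁹)(9.67×10⁻¹⁰)(1.34×10⁻⁹)/(0.182)⁴ = 6.370×10⁻⁵ N.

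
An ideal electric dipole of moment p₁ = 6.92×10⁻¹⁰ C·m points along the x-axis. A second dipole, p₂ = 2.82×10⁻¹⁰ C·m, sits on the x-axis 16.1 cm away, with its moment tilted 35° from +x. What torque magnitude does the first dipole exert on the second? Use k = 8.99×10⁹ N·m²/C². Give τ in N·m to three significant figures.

τ ≈ 4.82×10⁻⁷ N·m

The second dipole sits on the axis of the first, so the field there is axial: E₁ = 2kp₁/r³ along +x.
E₁ = 2(8.99×10⁹)(6.92×10⁻¹⁰)/(0.161)³ = 2981 N/C.
Torque on the second dipole: τ = p₂ E₁ sinθ.
τ = (2.82×10⁻¹⁰)(2981)·sin35° = 4.822×10⁻⁷ N·m.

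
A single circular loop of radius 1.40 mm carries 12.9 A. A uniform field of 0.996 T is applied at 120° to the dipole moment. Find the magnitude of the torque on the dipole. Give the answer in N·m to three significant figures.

Magnetic moment m = IA = Iπa² = (12.9)·π·(0.00140)² = 7.943×10⁻⁵ A·m².
Torque on a magnetic dipole: τ = mB sinθ.
τ = (7.943×10⁻⁵)(0.996)·sin120° = 6.851×10⁻⁵ N·m.

τ ≈ 6.85×10⁻⁵ N·m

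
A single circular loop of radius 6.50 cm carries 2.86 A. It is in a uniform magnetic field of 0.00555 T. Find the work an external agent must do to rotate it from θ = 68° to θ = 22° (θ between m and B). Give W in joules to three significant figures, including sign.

Magnetic moment m = IA = Iπa² = (2.86)·π·(0.0650)² = 0.03796 A·m².
W_ext = ΔU = −mB cosθ₂ + mB cosθ₁ = mB(cosθ₁ − cosθ₂).
W = (0.03796)(0.00555)·(cos68° − cos22°) = (2.107×10⁻⁴)·(-0.5526) = -1.164×10⁻⁴ J.

W ≈ -1.16×10⁻⁴ J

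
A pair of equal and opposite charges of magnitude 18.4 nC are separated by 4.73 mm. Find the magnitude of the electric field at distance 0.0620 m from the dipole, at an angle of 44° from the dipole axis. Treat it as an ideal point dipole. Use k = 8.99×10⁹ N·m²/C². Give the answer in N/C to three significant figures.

Dipole moment p = qd = (1.84×10⁻⁸ C)(0.00473 m) = 8.703×10⁻¹¹ C·m.
At angle θ the dipole field magnitude is E = (kp/r³)·√(1 + 3cos²θ).
kp/r³ = (8.99×10⁹)(8.703×10⁻¹¹) / (0.0620)³ = 3283 N/C.
√(1 + 3cos²44°) = √(1 + 3·0.5174) = √2.5523 ≈ 1.5976.
E ≈ 3283 × 1.598 = 5245 N/C.

E ≈ 5240 N/C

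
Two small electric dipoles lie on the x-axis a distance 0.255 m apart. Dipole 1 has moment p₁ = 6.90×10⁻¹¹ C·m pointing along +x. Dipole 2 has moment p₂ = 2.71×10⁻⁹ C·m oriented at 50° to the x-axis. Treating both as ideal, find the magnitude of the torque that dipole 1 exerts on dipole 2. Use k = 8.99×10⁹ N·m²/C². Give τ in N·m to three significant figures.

The second dipole sits on the axis of the first, so the field there is axial: E₁ = 2kp₁/r³ along +x.
E₁ = 2(8.99×10⁹)(6.90×10⁻¹¹)/(0.255)³ = 74.82 N/C.
Torque on the second dipole: τ = p₂ E₁ sinθ.
τ = (2.71×10⁻⁹)(74.82)·sin50° = 1.553×10⁻⁷ N·m.

τ ≈ 1.55×10⁻⁷ N·m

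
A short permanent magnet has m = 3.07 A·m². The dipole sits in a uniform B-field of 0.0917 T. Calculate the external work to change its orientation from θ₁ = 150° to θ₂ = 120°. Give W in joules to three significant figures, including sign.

W ≈ -0.103 J

W_ext = ΔU = −mB cosθ₂ + mB cosθ₁ = mB(cosθ₁ − cosθ₂).
W = (3.07)(0.0917)·(cos150° − cos120°) = (0.2815)·(-0.3660) = -0.1030 J.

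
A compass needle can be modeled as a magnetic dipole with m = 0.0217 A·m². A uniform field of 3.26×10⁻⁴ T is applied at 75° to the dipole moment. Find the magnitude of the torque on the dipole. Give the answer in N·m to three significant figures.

Torque on a magnetic dipole: τ = mB sinθ.
τ = (0.0217)(3.26×10⁻⁴)·sin75° = 6.833×10⁻⁶ N·m.

τ ≈ 6.83×10⁻⁶ N·m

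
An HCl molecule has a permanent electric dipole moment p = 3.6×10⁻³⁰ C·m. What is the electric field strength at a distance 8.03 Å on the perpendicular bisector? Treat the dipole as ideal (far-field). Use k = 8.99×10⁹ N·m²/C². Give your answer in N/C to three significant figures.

In the equatorial plane E = kp/r³.
E = (8.99×10⁹)(3.60×10⁻³⁰) / (8.03×10⁻¹⁰)³ = 6.251×10⁷ N/C.

E ≈ 6.25×10⁷ N/C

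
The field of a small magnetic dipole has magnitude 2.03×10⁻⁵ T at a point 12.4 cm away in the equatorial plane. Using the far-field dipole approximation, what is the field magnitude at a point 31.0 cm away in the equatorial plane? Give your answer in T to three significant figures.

B ≈ 1.30×10⁻⁶ T

Dipole fields scale as 1/r³ in the far field; the geometry is the same at both points.
B₂ = B₁ · (r₁/r₂)³ = 2.03×10⁻⁵ · (12.4/31.0)³.
(r₁/r₂)³ = (0.4)³ = 0.064.
B₂ ≈ 1.299×10⁻⁶ T.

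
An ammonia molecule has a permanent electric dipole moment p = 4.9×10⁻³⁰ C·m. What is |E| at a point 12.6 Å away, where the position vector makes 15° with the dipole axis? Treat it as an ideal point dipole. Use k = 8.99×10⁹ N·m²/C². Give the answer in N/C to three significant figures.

At angle θ the dipole field magnitude is E = (kp/r³)·√(1 + 3cos²θ).
kp/r³ = (8.99×10⁹)(4.90×10⁻³⁰) / (1.26×10⁻⁹)³ = 2.202×10⁷ N/C.
√(1 + 3cos²15°) = √(1 + 3·0.9330) = √3.7990 ≈ 1.9491.
E ≈ 2.202×10⁷ × 1.949 = 4.292×10⁷ N/C.

E ≈ 4.29×10⁷ N/C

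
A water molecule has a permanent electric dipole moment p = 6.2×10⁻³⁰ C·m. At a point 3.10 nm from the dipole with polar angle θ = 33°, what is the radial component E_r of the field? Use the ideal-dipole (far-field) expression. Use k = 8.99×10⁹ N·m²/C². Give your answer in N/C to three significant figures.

For a dipole, E_r = (2kp cosθ)/r³.
kp/r³ = (8.99×10⁹)(6.20×10⁻³⁰)/(3.10×10⁻⁹)³ = 1.871×10⁶ N/C.
E_r = 2·1.871×10⁶·cos33° = 3.138×10⁶ N/C.

E_r ≈ 3.14×10⁶ N/C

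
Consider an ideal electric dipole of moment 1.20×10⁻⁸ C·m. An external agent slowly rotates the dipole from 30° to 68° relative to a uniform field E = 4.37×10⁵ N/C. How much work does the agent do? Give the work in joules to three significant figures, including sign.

W_ext = ΔU = U(θ₂) − U(θ₁) = −pE cosθ₂ − (−pE cosθ₁) = pE(cosθ₁ − cosθ₂).
W = (1.20×10⁻⁸)(4.37×10⁵)·(cos30° − cos68°) = (0.005244)·(+0.4914) = 0.002577 J.

W ≈ 0.00258 J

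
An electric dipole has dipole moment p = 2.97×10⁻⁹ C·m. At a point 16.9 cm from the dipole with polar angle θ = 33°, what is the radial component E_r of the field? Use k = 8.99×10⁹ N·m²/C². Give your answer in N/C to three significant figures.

For a dipole, E_r = (2kp cosθ)/r³.
kp/r³ = (8.99×10⁹)(2.97×10⁻⁹)/(0.169)³ = 5532 N/C.
E_r = 2·5532·cos33° = 9278 N/C.

E_r ≈ 9280 N/C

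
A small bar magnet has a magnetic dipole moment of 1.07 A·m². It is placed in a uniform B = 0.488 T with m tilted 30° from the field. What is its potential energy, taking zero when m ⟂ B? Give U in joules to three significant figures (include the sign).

U = −m·B = −mB cosθ.
U = −(1.07)(0.488)·cos30° = -0.4522 J.

U ≈ -0.452 J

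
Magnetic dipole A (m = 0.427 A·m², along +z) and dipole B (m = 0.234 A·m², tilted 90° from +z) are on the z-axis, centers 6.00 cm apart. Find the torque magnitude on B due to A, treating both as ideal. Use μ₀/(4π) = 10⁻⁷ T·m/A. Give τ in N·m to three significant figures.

Dipole B is on the axis of dipole A, so B₁ there is axial: B₁ = (μ₀/4π)·2m₁/r³ along +z.
B₁ = 2(10⁻⁷)(0.427)/(0.0600)³ = 3.954×10⁻⁴ T.
τ = m₂ B₁ sinθ.
τ = (0.234)(3.954×10⁻⁴)·sin90° = 9.252×10⁻⁵ N·m.

τ ≈ 9.25×10⁻⁵ N·m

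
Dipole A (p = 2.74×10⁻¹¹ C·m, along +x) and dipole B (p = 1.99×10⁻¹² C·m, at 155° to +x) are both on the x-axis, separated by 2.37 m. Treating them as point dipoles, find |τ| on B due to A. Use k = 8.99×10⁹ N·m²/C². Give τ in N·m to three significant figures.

The second dipole sits on the axis of the first, so the field there is axial: E₁ = 2kp₁/r³ along +x.
E₁ = 2(8.99×10⁹)(2.74×10⁻¹¹)/(2.37)³ = 0.03701 N/C.
Torque on the second dipole: τ = p₂ E₁ sinθ.
τ = (1.99×10⁻¹²)(0.03701)·sin155° = 3.112×10⁻¹⁴ N·m.

τ ≈ 3.11×10⁻¹⁴ N·m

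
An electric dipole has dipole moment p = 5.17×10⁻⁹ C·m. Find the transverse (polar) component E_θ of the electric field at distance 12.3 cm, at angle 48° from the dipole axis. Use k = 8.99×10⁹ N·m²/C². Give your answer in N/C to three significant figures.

E_θ ≈ 1.86×10⁴ N/C

For a dipole, E_θ = (kp sinθ)/r³.
kp/r³ = (8.99×10⁹)(5.17×10⁻⁹)/(0.123)³ = 2.498×10⁴ N/C.
E_θ = 2.498×10⁴·sin48° = 1.856×10⁴ N/C.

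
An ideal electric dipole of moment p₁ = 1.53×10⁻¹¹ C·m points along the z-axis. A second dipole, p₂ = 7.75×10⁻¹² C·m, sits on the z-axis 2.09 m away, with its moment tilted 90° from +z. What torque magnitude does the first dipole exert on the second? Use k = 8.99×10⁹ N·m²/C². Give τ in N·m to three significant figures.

τ ≈ 2.34×10⁻¹³ N·m

The second dipole sits on the axis of the first, so the field there is axial: E₁ = 2kp₁/r³ along +z.
E₁ = 2(8.99×10⁹)(1.53×10⁻¹¹)/(2.09)³ = 0.03013 N/C.
Torque on the second dipole: τ = p₂ E₁ sinθ.
τ = (7.75×10⁻¹²)(0.03013)·sin90° = 2.335×10⁻¹³ N·m.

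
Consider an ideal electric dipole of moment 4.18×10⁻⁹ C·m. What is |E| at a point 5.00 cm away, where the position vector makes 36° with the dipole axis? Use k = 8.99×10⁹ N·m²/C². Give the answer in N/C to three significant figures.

At angle θ the dipole field magnitude is E = (kp/r³)·√(1 + 3cos²θ).
kp/r³ = (8.99×10⁹)(4.18×10⁻⁹) / (0.0500)³ = 3.006×10⁵ N/C.
√(1 + 3cos²36°) = √(1 + 3·0.6545) = √2.9635 ≈ 1.7215.
E ≈ 3.006×10⁵ × 1.721 = 5.175×10⁵ N/C.

E ≈ 5.18×10⁵ N/C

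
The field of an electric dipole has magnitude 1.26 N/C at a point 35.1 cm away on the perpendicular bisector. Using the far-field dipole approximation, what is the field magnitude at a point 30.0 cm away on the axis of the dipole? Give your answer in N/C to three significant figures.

Dipole fields scale as 1/r³ in the far field.
The axial field is twice the equatorial field at the same r, so the geometry factor is 2/1.
E₂ = E₁ · (2/1) · (r₁/r₂)³ = 1.26 · 2 · (35.1/30.0)³.
(r₁/r₂)³ = (1.17)³ = 1.602.
E₂ ≈ 4.036 N/C.

E ≈ 4.04 N/C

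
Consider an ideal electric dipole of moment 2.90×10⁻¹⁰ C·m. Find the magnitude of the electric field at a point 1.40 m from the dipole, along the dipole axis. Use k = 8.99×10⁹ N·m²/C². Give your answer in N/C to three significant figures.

E ≈ 1.90 N/C

On the dipole axis E = 2kp/r³.
E = 2·(8.99×10⁹)(2.90×10⁻¹⁰) / (1.40)³ = 1.900 N/C.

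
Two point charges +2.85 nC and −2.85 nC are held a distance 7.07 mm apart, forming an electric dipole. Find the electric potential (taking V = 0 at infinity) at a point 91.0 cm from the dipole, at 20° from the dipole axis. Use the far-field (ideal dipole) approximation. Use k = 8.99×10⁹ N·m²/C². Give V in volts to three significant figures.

V ≈ 0.206 V

Dipole moment p = qd = (2.85×10⁻⁹ C)(0.00707 m) = 2.015×10⁻¹¹ C·m.
The dipole potential is V = kp cosθ / r².
V = (8.99×10⁹)(2.015×10⁻¹¹)·cos20° / (0.910)² = 0.2056 V.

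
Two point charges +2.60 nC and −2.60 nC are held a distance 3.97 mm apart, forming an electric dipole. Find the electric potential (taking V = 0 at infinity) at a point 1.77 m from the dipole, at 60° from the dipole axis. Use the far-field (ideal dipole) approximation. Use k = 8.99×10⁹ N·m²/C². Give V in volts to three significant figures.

V ≈ 0.0148 V

Dipole moment p = qd = (2.60×10⁻⁹ C)(0.00397 m) = 1.032×10⁻¹¹ C·m.
The dipole potential is V = kp cosθ / r².
V = (8.99×10⁹)(1.032×10⁻¹¹)·cos60° / (1.77)² = 0.01481 V.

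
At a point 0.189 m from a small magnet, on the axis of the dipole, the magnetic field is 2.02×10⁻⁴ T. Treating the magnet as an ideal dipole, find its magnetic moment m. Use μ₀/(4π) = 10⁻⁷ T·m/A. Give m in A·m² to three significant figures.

On axis B = (μ₀/4π)·2m/r³, so m = Br³·4π/(μ₀·2).
m = (2.02×10⁻⁴)·(0.189)³ / (2·10⁻⁷) = 6.819 A·m².

m ≈ 6.82 A·m²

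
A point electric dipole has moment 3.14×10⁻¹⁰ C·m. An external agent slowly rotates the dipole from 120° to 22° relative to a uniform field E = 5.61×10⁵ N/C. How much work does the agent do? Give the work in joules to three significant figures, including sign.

W ≈ -2.51×10⁻⁴ J

W_ext = ΔU = U(θ₂) − U(θ₁) = −pE cosθ₂ − (−pE cosθ₁) = pE(cosθ₁ − cosθ₂).
W = (3.14×10⁻¹⁰)(5.61×10⁵)·(cos120° − cos22°) = (1.762×10⁻⁴)·(-1.4272) = -2.514×10⁻⁴ J.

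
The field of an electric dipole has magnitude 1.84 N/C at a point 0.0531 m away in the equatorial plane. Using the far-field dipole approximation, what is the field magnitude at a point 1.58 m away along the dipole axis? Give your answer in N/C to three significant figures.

E ≈ 1.40×10⁻⁴ N/C

Dipole fields scale as 1/r³ in the far field.
The axial field is twice the equatorial field at the same r, so the geometry factor is 2/1.
E₂ = E₁ · (2/1) · (r₁/r₂)³ = 1.84 · 2 · (0.0531/1.58)³.
(r₁/r₂)³ = (0.03361)³ = 3.796e-05.
E₂ ≈ 1.397×10⁻⁴ N/C.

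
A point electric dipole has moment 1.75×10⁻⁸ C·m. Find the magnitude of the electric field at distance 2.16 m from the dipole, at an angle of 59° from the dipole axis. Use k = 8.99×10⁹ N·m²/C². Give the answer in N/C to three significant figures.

At angle θ the dipole field magnitude is E = (kp/r³)·√(1 + 3cos²θ).
kp/r³ = (8.99×10⁹)(1.75×10⁻⁸) / (2.16)³ = 15.61 N/C.
√(1 + 3cos²59°) = √(1 + 3·0.2653) = √1.7958 ≈ 1.3401.
E ≈ 15.61 × 1.340 = 20.92 N/C.

E ≈ 20.9 N/C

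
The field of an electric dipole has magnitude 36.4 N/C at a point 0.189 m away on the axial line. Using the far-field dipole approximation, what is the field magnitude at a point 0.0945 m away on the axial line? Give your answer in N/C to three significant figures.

Dipole fields scale as 1/r³ in the far field; the geometry is the same at both points.
E₂ = E₁ · (r₁/r₂)³ = 36.4 · (0.189/0.0945)³.
(r₁/r₂)³ = (2)³ = 8.
E₂ ≈ 291.2 N/C.

E ≈ 291 N/C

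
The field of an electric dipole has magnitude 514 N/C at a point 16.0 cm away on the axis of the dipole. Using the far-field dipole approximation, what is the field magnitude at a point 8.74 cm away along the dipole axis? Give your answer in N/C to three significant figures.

Dipole fields scale as 1/r³ in the far field; the geometry is the same at both points.
E₂ = E₁ · (r₁/r₂)³ = 514 · (16.0/8.74)³.
(r₁/r₂)³ = (1.831)³ = 6.135.
E₂ ≈ 3153 N/C.

E ≈ 3150 N/C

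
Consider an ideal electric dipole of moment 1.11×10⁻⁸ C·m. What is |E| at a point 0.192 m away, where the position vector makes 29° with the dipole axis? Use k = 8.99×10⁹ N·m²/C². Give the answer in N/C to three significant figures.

At angle θ the dipole field magnitude is E = (kp/r³)·√(1 + 3cos²θ).
kp/r³ = (8.99×10⁹)(1.11×10⁻⁸) / (0.192)³ = 1.410×10⁴ N/C.
√(1 + 3cos²29°) = √(1 + 3·0.7650) = √3.2949 ≈ 1.8152.
E ≈ 1.410×10⁴ × 1.815 = 2.559×10⁴ N/C.

E ≈ 2.56×10⁴ N/C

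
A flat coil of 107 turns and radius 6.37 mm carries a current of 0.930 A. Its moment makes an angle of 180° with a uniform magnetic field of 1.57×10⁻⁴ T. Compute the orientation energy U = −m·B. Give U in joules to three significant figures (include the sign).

m = NIA = NIπa² = 107·(0.930)·π·(0.00637)² = 0.01269 A·m².
U = −m·B = −mB cosθ.
U = −(0.01269)(1.57×10⁻⁴)·cos180° = 1.992×10⁻⁶ J.

U ≈ 1.99×10⁻⁶ J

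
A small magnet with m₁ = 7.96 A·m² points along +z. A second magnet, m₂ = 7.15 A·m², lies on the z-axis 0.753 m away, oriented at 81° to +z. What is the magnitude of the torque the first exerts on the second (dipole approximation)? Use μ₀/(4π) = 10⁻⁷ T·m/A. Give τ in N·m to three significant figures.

τ ≈ 2.63×10⁻⁵ N·m

Dipole B is on the axis of dipole A, so B₁ there is axial: B₁ = (μ₀/4π)·2m₁/r³ along +z.
B₁ = 2(10⁻⁷)(7.96)/(0.753)³ = 3.729×10⁻⁶ T.
τ = m₂ B₁ sinθ.
τ = (7.15)(3.729×10⁻⁶)·sin81° = 2.633×10⁻⁵ N·m.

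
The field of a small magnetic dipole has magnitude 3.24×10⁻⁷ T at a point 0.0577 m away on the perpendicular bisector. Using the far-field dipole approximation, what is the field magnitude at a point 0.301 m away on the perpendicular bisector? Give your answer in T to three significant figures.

Dipole fields scale as 1/r³ in the far field; the geometry is the same at both points.
B₂ = B₁ · (r₁/r₂)³ = 3.24×10⁻⁷ · (0.0577/0.301)³.
(r₁/r₂)³ = (0.1917)³ = 0.007044.
B₂ ≈ 2.282×10⁻⁹ T.

B ≈ 2.28×10⁻⁹ T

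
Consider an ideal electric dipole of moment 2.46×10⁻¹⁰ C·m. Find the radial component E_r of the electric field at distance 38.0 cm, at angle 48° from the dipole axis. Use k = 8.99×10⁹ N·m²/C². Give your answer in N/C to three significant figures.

For a dipole, E_r = (2kp cosθ)/r³.
kp/r³ = (8.99×10⁹)(2.46×10⁻¹⁰)/(0.380)³ = 40.30 N/C.
E_r = 2·40.30·cos48° = 53.94 N/C.

E_r ≈ 53.9 N/C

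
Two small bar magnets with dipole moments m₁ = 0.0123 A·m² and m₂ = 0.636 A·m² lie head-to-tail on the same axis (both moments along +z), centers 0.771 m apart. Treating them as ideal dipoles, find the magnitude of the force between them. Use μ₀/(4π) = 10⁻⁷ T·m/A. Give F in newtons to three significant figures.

On-axis B of dipole 1: B = (μ₀/4π)·2m₁/r³. Force on dipole 2: F = m₂·dB/dr.
dB/dr = −(μ₀/4π)·6m₁/r⁴, so |F| = (μ₀/4π)·6m₁m₂/r⁴.
F = 6(10⁻⁷)(0.0123)(0.636)/(0.771)⁴ = 1.328×10⁻⁸ N.

F ≈ 1.33×10⁻⁸ N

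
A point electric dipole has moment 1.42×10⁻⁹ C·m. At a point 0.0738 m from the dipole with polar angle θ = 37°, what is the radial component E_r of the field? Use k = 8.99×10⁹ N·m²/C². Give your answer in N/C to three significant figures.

E_r ≈ 5.07×10⁴ N/C

For a dipole, E_r = (2kp cosθ)/r³.
kp/r³ = (8.99×10⁹)(1.42×10⁻⁹)/(0.0738)³ = 3.176×10⁴ N/C.
E_r = 2·3.176×10⁴·cos37° = 5.073×10⁴ N/C.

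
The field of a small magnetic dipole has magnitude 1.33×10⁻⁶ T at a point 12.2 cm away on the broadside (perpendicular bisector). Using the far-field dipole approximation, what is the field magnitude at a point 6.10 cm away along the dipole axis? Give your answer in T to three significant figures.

Dipole fields scale as 1/r³ in the far field.
The axial field is twice the equatorial field at the same r, so the geometry factor is 2/1.
B₂ = B₁ · (2/1) · (r₁/r₂)³ = 1.33×10⁻⁶ · 2 · (12.2/6.10)³.
(r₁/r₂)³ = (2)³ = 8.
B₂ ≈ 2.128×10⁻⁵ T.

B ≈ 2.13×10⁻⁵ T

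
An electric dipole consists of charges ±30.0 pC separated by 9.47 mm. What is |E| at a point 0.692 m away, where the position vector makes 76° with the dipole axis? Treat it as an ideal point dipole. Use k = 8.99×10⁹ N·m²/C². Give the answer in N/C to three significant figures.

Dipole moment p = qd = (3.00×10⁻¹¹ C)(0.00947 m) = 2.841×10⁻¹³ C·m.
At angle θ the dipole field magnitude is E = (kp/r³)·√(1 + 3cos²θ).
kp/r³ = (8.99×10⁹)(2.841×10⁻¹³) / (0.692)³ = 0.007707 N/C.
√(1 + 3cos²76°) = √(1 + 3·0.0585) = √1.1756 ≈ 1.0842.
E ≈ 0.007707 × 1.084 = 0.008357 N/C.

E ≈ 0.00836 N/C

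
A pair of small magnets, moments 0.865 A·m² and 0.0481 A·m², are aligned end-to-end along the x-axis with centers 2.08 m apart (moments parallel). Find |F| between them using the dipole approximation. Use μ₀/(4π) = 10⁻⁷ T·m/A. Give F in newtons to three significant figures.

F ≈ 1.33×10⁻⁹ N

On-axis B of dipole 1: B = (μ₀/4π)·2m₁/r³. Force on dipole 2: F = m₂·dB/dr.
dB/dr = −(μ₀/4π)·6m₁/r⁴, so |F| = (μ₀/4π)·6m₁m₂/r⁴.
F = 6(10⁻⁷)(0.865)(0.0481)/(2.08)⁴ = 1.334×10⁻⁹ N.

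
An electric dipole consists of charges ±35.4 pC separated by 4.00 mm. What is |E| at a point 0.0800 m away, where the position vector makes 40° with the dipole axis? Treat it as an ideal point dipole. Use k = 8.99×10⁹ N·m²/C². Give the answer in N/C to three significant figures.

E ≈ 4.13 N/C

Dipole moment p = qd = (3.54×10⁻¹¹ C)(0.00400 m) = 1.416×10⁻¹³ C·m.
At angle θ the dipole field magnitude is E = (kp/r³)·√(1 + 3cos²θ).
kp/r³ = (8.99×10⁹)(1.416×10⁻¹³) / (0.0800)³ = 2.486 N/C.
√(1 + 3cos²40°) = √(1 + 3·0.5868) = √2.7605 ≈ 1.6615.
E ≈ 2.486 × 1.661 = 4.131 N/C.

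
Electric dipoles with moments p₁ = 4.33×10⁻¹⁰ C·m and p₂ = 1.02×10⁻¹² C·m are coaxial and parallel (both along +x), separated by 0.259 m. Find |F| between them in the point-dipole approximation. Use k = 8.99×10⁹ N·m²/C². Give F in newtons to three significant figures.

On-axis field of dipole 1 at distance r: E = 2kp₁/r³. Force on dipole 2 is F = p₂·dE/dr (gradient along axis).
dE/dr = −6kp₁/r⁴, so |F| = 6kp₁p₂/r⁴ (attractive for aligned moments).
F = 6(8.99×10⁹)(4.33×10⁻¹⁰)(1.02×10⁻¹²)/(0.259)⁴ = 5.294×10⁻⁹ N.

F ≈ 5.29×10⁻⁹ N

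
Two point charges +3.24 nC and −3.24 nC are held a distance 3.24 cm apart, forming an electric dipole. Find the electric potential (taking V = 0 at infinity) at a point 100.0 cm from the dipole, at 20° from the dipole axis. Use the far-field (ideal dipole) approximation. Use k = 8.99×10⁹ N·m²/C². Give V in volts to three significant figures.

V ≈ 0.887 V

Dipole moment p = qd = (3.24×10⁻⁹ C)(0.0324 m) = 1.05×10⁻¹⁰ C·m.
The dipole potential is V = kp cosθ / r².
V = (8.99×10⁹)(1.05×10⁻¹⁰)·cos20° / (1.00)² = 0.8870 V.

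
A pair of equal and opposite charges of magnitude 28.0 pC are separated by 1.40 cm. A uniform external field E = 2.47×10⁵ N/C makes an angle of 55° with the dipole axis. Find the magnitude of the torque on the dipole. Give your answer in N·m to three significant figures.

Dipole moment p = qd = (2.80×10⁻¹¹ C)(0.0140 m) = 3.92×10⁻¹³ C·m.
Torque on an electric dipole: τ = pE sinθ.
τ = (3.92×10⁻¹³)(2.47×10⁵)·sin55° = 7.931×10⁻⁸ N·m.

τ ≈ 7.93×10⁻⁸ N·m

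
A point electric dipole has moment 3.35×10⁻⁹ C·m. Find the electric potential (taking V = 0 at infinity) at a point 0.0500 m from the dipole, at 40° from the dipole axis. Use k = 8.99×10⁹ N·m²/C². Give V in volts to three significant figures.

The dipole potential is V = kp cosθ / r².
V = (8.99×10⁹)(3.35×10⁻⁹)·cos40° / (0.0500)² = 9228 V.

V ≈ 9230 V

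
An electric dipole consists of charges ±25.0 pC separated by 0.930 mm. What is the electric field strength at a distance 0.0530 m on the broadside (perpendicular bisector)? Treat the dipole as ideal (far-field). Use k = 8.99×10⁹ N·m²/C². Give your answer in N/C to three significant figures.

E ≈ 1.40 N/C

Dipole moment p = qd = (2.50×10⁻¹¹ C)(9.30×10⁻⁴ m) = 2.325×10⁻¹⁴ C·m.
In the equatorial plane E = kp/r³.
E = (8.99×10⁹)(2.325×10⁻¹⁴) / (0.0530)³ = 1.404 N/C.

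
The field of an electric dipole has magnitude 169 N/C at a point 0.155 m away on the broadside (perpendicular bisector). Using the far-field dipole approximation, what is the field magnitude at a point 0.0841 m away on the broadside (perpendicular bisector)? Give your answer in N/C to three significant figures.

Dipole fields scale as 1/r³ in the far field; the geometry is the same at both points.
E₂ = E₁ · (r₁/r₂)³ = 169 · (0.155/0.0841)³.
(r₁/r₂)³ = (1.843)³ = 6.26.
E₂ ≈ 1058 N/C.

E ≈ 1060 N/C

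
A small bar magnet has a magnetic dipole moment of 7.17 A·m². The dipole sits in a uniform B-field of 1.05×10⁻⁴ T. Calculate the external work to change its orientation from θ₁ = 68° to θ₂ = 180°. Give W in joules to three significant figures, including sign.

W_ext = ΔU = −mB cosθ₂ + mB cosθ₁ = mB(cosθ₁ − cosθ₂).
W = (7.17)(1.05×10⁻⁴)·(cos68° − cos180°) = (7.528×10⁻⁴)·(+1.3746) = 0.001035 J.

W ≈ 0.00103 J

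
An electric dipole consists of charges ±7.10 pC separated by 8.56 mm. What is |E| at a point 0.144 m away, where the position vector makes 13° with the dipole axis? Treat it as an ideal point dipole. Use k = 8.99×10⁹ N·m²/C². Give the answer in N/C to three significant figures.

E ≈ 0.359 N/C

Dipole moment p = qd = (7.10×10⁻¹² C)(0.00856 m) = 6.078×10⁻¹⁴ C·m.
At angle θ the dipole field magnitude is E = (kp/r³)·√(1 + 3cos²θ).
kp/r³ = (8.99×10⁹)(6.078×10⁻¹⁴) / (0.144)³ = 0.1830 N/C.
√(1 + 3cos²13°) = √(1 + 3·0.9494) = √3.8482 ≈ 1.9617.
E ≈ 0.1830 × 1.962 = 0.3590 N/C.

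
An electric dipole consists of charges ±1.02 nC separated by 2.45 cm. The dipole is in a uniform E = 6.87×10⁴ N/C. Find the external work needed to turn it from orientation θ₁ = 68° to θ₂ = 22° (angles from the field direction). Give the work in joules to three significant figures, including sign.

Dipole moment p = qd = (1.02×10⁻⁹ C)(0.0245 m) = 2.499×10⁻¹¹ C·m.
W_ext = ΔU = U(θ₂) − U(θ₁) = −pE cosθ₂ − (−pE cosθ₁) = pE(cosθ₁ − cosθ₂).
W = (2.499×10⁻¹¹)(6.87×10⁴)·(cos68° − cos22°) = (1.717×10⁻⁶)·(-0.5526) = -9.487×10⁻⁷ J.

W ≈ -9.49×10⁻⁷ J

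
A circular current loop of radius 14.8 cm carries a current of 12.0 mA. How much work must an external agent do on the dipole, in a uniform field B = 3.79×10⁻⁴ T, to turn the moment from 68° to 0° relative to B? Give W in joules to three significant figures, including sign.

Magnetic moment m = IA = Iπa² = (0.0120)·π·(0.148)² = 8.258×10⁻⁴ A·m².
W_ext = ΔU = −mB cosθ₂ + mB cosθ₁ = mB(cosθ₁ − cosθ₂).
W = (8.258×10⁻⁴)(3.79×10⁻⁴)·(cos68° − cos0°) = (3.130×10⁻⁷)·(-0.6254) = -1.957×10⁻⁷ J.

W ≈ -1.96×10⁻⁷ J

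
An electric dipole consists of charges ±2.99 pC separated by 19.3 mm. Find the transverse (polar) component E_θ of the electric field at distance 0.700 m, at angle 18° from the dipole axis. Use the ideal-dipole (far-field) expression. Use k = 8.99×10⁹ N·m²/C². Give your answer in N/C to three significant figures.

E_θ ≈ 4.67×10⁻⁴ N/C

Dipole moment p = qd = (2.99×10⁻¹² C)(0.0193 m) = 5.771×10⁻¹⁴ C·m.
For a dipole, E_θ = (kp sinθ)/r³.
kp/r³ = (8.99×10⁹)(5.771×10⁻¹⁴)/(0.700)³ = 0.001513 N/C.
E_θ = 0.001513·sin18° = 4.674×10⁻⁴ N/C.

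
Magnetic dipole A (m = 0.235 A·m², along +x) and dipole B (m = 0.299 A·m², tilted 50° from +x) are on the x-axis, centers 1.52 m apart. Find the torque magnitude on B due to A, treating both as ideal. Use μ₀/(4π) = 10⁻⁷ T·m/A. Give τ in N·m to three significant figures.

Dipole B is on the axis of dipole A, so B₁ there is axial: B₁ = (μ₀/4π)·2m₁/r³ along +x.
B₁ = 2(10⁻⁷)(0.235)/(1.52)³ = 1.338×10⁻⁸ T.
τ = m₂ B₁ sinθ.
τ = (0.299)(1.338×10⁻⁸)·sin50° = 3.065×10⁻⁹ N·m.

τ ≈ 3.07×10⁻⁹ N·m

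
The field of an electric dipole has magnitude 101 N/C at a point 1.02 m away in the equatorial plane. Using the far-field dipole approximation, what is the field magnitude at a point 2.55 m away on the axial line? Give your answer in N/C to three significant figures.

E ≈ 12.9 N/C

Dipole fields scale as 1/r³ in the far field.
The axial field is twice the equatorial field at the same r, so the geometry factor is 2/1.
E₂ = E₁ · (2/1) · (r₁/r₂)³ = 101 · 2 · (1.02/2.55)³.
(r₁/r₂)³ = (0.4)³ = 0.064.
E₂ ≈ 12.93 N/C.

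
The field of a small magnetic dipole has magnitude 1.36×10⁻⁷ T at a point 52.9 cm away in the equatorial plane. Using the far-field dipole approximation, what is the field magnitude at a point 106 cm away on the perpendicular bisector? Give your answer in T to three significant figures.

B ≈ 1.69×10⁻⁸ T

Dipole fields scale as 1/r³ in the far field; the geometry is the same at both points.
B₂ = B₁ · (r₁/r₂)³ = 1.36×10⁻⁷ · (52.9/106)³.
(r₁/r₂)³ = (0.4991)³ = 0.1243.
B₂ ≈ 1.690×10⁻⁸ T.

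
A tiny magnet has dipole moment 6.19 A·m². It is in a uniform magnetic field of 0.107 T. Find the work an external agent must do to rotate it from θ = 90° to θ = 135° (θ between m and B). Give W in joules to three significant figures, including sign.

W ≈ 0.468 J

W_ext = ΔU = −mB cosθ₂ + mB cosθ₁ = mB(cosθ₁ − cosθ₂).
W = (6.19)(0.107)·(cos90° − cos135°) = (0.6623)·(+0.7071) = 0.4683 J.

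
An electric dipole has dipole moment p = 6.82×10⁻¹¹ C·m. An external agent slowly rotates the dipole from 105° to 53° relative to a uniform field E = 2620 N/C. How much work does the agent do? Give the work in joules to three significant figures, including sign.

W_ext = ΔU = U(θ₂) − U(θ₁) = −pE cosθ₂ − (−pE cosθ₁) = pE(cosθ₁ − cosθ₂).
W = (6.82×10⁻¹¹)(2620)·(cos105° − cos53°) = (1.787×10⁻⁷)·(-0.8606) = -1.538×10⁻⁷ J.

W ≈ -1.54×10⁻⁷ J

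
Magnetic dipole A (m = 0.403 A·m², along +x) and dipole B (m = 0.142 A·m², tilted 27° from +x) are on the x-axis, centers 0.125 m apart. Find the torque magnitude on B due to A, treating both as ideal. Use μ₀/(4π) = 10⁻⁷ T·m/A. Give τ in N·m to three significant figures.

τ ≈ 2.66×10⁻⁶ N·m

Dipole B is on the axis of dipole A, so B₁ there is axial: B₁ = (μ₀/4π)·2m₁/r³ along +x.
B₁ = 2(10⁻⁷)(0.403)/(0.125)³ = 4.127×10⁻⁵ T.
τ = m₂ B₁ sinθ.
τ = (0.142)(4.127×10⁻⁵)·sin27° = 2.660×10⁻⁶ N·m.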